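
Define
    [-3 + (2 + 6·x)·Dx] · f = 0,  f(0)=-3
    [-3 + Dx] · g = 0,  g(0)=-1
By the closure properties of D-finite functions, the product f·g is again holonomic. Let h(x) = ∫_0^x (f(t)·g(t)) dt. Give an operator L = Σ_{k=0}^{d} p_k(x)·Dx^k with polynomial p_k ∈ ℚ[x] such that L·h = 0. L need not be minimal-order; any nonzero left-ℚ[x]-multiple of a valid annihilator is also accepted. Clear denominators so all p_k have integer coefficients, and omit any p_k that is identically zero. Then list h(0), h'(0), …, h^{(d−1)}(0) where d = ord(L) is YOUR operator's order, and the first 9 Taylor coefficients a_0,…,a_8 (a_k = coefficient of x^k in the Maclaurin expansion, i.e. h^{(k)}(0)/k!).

f: a_k = -3, -9/2, 27/8, -81/16, 1215/128, -5103/256, 45927/1024, -216513/2048, 8444007/32768, …
g: a_k = -1, -3, -9/2, -9/2, -27/8, -81/40, -81/80, -243/560, -729/4480, …
Sym-product of L_f,L_g gives L₀ (≤ ord 1).
∫: right-multiply L₀ by Dx.
L = (-9 - 18·x)·Dx + (2 + 6·x)·Dx^2  (order 2).
h: a_k = 0, 3, 27/4, 63/8, 459/64, 2673/640, 8667/2560, -21627/35840, 2456001/573440, …
ICs: h(0) = 0, h′(0) = 3.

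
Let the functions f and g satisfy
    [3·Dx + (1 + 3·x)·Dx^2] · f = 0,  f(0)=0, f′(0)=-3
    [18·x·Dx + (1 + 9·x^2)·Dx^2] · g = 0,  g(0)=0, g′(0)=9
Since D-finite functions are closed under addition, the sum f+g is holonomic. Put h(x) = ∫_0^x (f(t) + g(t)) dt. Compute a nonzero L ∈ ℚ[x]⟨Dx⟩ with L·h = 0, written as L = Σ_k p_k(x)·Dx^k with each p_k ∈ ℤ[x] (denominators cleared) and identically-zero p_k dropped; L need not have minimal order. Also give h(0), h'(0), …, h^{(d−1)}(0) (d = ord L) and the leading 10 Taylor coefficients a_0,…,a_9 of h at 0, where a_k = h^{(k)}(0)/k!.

L = (-18 - 162·x + 486·x^2 + 486·x^3)·Dx^2 + (-12 - 36·x + 972·x^3 + 972·x^4)·Dx^3 + (-1 + 3·x + 18·x^2 + 54·x^3 + 243·x^4 + 243·x^5)·Dx^4  (order 4).
h: a_k = 0, 0, 3, 3/2, -9, 81/20, 81/5, 243/14, -2187/14, 729/8, …
ICs: h(0) = 0, h′(0) = 0, h′′(0) = 6, h′′′(0) = 9.

f: a_k = 0, -3, 9/2, -9, 81/4, -243/5, 243/2, -2187/7, 6561/8, -2187, …
g: a_k = 0, 9, 0, -27, 0, 729/5, 0, -6561/7, 0, 6561, …
f+g: L₀ = lclm(L_f,L_g), ord ≤ 2+2.
∫: right-multiply L₀ by Dx.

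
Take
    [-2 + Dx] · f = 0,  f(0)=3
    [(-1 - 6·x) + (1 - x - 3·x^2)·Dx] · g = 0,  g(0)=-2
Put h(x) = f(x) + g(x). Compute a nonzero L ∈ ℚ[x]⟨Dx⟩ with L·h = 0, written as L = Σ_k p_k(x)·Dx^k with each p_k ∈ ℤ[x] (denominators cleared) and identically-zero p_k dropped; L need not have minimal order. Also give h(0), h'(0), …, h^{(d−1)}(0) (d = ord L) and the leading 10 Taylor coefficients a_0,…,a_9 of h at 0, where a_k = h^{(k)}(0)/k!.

f: a_k = 3, 6, 6, 4, 2, 4/5, 4/15, 8/105, 2/105, 4/945, …
g: a_k = -2, -2, -8, -14, -38, -80, -194, -434, -1016, -2318, …
L₀ := lclm(L_f,L_g); ord L₀ ≤ 1+1.
L = (12 + 16·x + 144·x^2 + 72·x^3) + (-4 - 26·x - 74·x^2 + 24·x^3 + 36·x^4)·Dx + (-1 + 9·x + x^2 - 30·x^3 - 18·x^4)·Dx^2  (order 2).
h: a_k = 1, 4, -2, -10, -36, -396/5, -2906/15, -45562/105, -106678/105, -2190506/945, …
ICs: h(0) = 1, h′(0) = 4.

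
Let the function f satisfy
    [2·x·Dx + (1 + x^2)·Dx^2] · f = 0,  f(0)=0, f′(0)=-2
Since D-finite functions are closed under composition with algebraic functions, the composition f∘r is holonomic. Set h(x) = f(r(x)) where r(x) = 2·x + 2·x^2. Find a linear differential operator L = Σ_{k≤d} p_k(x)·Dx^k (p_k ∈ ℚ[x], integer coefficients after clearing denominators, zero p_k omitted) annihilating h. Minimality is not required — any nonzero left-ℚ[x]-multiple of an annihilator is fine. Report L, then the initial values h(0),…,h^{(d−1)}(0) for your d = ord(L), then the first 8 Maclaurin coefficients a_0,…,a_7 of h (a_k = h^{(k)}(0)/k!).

L = (-2 + 8·x + 32·x^2 + 48·x^3 + 24·x^4)·Dx + (1 + 2·x + 4·x^2 + 16·x^3 + 20·x^4 + 8·x^5)·Dx^2  (order 2).
h: a_k = 0, -4, -4, 16/3, 16, 16/5, -176/3, -640/7, …
ICs: h(0) = 0, h′(0) = -4.

f: a_k = 0, -2, 0, 2/3, 0, -2/5, 0, 2/7, …
Substitute x→r, Dx→(1/r')Dx; clear ⇒ L₀.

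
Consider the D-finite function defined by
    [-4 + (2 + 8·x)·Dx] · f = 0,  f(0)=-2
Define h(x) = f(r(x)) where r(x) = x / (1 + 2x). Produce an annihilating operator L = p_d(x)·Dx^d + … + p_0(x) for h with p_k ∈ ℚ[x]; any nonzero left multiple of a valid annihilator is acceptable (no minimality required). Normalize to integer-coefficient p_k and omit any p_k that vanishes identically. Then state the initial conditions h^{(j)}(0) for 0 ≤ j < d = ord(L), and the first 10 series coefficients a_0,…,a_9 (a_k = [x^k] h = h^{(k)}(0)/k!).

L = -2 + (1 + 8·x + 12·x^2)·Dx  (order 1).
h: a_k = -2, -4, 12, -40, 148, -600, 2616, -12048, 57780, -285592, …
ICs: h(0) = -2.

f: a_k = -2, -4, 4, -8, 20, -56, 168, -528, 1716, -5720, …
Change of var in L_f (x↦r) gives L₀.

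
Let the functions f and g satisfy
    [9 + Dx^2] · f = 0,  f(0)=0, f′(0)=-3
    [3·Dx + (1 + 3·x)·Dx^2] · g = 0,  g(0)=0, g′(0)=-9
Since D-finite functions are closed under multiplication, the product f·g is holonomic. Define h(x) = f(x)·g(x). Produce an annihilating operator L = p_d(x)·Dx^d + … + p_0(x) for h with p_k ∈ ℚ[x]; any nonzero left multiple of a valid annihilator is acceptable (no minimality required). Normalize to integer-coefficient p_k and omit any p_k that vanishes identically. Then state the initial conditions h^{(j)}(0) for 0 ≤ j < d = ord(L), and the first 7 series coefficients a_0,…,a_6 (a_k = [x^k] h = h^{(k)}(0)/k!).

f: a_k = 0, -3, 0, 9/2, 0, -81/40, 0, …
g: a_k = 0, -9, 27/2, -27, 243/4, -729/5, 729/2, …
f·g: L₀ = L_f ⊗_s L_g, ord ≤ 2·2.
L = (-81 + 486·x + 4617·x^2 + 11664·x^3 + 8748·x^4) + (36 + 540·x + 1944·x^2 + 1944·x^3)·Dx + (180·x + 1134·x^2 + 2592·x^3 + 1944·x^4)·Dx^2 + (4 + 60·x + 216·x^2 + 216·x^3)·Dx^3 + (1 + 14·x + 69·x^2 + 144·x^3 + 108·x^4)·Dx^4  (order 4).
h: a_k = 0, 0, 27, -81/2, 81/2, -243/2, 2673/8, …
ICs: h(0) = 0, h′(0) = 0, h′′(0) = 54, h′′′(0) = -243.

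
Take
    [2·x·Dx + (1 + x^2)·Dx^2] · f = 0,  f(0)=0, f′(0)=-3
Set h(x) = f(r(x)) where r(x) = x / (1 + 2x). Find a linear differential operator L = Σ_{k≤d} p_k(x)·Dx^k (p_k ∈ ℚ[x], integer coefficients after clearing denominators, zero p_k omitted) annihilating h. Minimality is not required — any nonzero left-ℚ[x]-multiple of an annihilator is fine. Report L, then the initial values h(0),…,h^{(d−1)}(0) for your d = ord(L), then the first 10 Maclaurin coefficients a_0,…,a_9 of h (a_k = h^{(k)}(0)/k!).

f: a_k = 0, -3, 0, 1, 0, -3/5, 0, 3/7, 0, -1/3, …
Substitute x→r, Dx→(1/r')Dx; clear ⇒ L₀.
L = (4 + 10·x)·Dx + (1 + 4·x + 5·x^2)·Dx^2  (order 2).
h: a_k = 0, -3, 6, -11, 18, -123/5, 22, 87/7, -126, 1199/3, …
ICs: h(0) = 0, h′(0) = -3.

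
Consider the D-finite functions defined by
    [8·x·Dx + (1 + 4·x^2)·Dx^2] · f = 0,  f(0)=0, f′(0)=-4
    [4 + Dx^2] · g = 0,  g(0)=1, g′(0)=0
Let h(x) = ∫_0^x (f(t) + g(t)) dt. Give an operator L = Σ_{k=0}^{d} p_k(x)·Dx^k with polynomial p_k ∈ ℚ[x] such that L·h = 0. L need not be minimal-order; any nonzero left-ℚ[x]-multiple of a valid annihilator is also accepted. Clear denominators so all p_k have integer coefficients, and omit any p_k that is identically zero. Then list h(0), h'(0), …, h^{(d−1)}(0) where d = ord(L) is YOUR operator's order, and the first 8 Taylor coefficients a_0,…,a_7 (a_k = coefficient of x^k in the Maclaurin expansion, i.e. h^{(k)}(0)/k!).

L = (-352·x + 1792·x^3 + 512·x^5)·Dx^2 + (-4 + 112·x^2 + 576·x^4 + 256·x^6)·Dx^3 + (-88·x + 448·x^3 + 128·x^5)·Dx^4 + (-1 + 28·x^2 + 144·x^4 + 64·x^6)·Dx^5  (order 5).
h: a_k = 0, 1, -2, -2/3, 4/3, 2/15, -32/15, -4/315, …
ICs: h(0) = 0, h′(0) = 1, h′′(0) = -4, h′′′(0) = -4, h′′′′(0) = 32.

f: a_k = 0, -4, 0, 16/3, 0, -64/5, 0, 256/7, …
g: a_k = 1, 0, -2, 0, 2/3, 0, -4/45, 0, …
Sum ⇒ L₀ = lclm(L_f,L_g) in ℚ(x)⟨Dx⟩.
h=∫h₀ ⇒ L = L₀·Dx.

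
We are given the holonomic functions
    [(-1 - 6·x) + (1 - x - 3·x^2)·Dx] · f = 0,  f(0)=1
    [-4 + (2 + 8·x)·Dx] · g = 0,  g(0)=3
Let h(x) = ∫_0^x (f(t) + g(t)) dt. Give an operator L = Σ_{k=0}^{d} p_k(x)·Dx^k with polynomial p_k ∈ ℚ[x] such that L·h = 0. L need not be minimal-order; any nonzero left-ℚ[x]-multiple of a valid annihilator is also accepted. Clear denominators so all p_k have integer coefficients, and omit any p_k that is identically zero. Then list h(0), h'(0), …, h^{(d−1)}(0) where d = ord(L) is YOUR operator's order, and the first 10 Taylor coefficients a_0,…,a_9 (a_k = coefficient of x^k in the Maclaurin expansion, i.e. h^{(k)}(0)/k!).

f: a_k = 1, 1, 4, 7, 19, 40, 97, 217, 508, 1159, …
g: a_k = 3, 6, -6, 12, -30, 84, -252, 792, -2574, 8580, …
Sum ⇒ L₀ = lclm(L_f,L_g) in ℚ(x)⟨Dx⟩.
h=∫h₀ ⇒ L = L₀·Dx.
L = (-20 - 120·x - 216·x^2 - 360·x^3)·Dx + (12 + 74·x + 306·x^2 + 744·x^3 + 900·x^4)·Dx^2 + (1 - 9·x - 73·x^2 - 18·x^3 + 354·x^4 + 360·x^5)·Dx^3  (order 3).
h: a_k = 0, 4, 7/2, -2/3, 19/4, -11/5, 62/3, -155/7, 1009/8, -2066/9, …
ICs: h(0) = 0, h′(0) = 4, h′′(0) = 7.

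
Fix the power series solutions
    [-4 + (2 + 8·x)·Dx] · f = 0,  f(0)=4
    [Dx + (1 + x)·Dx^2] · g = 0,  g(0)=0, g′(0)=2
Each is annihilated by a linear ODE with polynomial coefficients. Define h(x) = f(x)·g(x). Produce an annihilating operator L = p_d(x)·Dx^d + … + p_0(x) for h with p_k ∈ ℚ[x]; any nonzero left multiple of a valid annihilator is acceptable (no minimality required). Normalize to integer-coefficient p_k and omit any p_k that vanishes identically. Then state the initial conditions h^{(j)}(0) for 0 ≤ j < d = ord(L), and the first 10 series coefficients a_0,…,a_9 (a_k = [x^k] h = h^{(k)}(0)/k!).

f: a_k = 4, 8, -8, 16, -40, 112, -336, 1056, -3432, 11440, …
g: a_k = 0, 2, -1, 2/3, -1/2, 2/5, -1/3, 2/7, -1/4, 2/9, …
Product ⇒ symmetric product L₀, ord ≤ 2.
L = (10 + 4·x) + (-3 - 12·x)·Dx + (1 + 9·x + 24·x^2 + 16·x^3)·Dx^2  (order 2).
h: a_k = 0, 8, 12, -64/3, 130/3, -1556/15, 4208/15, -86456/105, 268067/105, -518158/63, …
ICs: h(0) = 0, h′(0) = 8.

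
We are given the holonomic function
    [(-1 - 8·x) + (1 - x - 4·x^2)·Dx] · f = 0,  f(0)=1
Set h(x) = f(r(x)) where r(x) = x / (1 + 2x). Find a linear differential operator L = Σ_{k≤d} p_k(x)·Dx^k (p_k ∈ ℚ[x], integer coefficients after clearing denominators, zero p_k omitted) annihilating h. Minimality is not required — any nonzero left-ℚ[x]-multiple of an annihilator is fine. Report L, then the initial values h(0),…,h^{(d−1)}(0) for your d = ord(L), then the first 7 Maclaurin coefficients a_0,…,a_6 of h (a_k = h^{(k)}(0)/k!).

f: a_k = 1, 1, 5, 9, 29, 65, 181, …
f∘r: x↦r, Dx↦Dx/r' in L_f ⇒ L₀.
L = (1 + 10·x) + (-1 - 5·x - 4·x^2 + 4·x^3)·Dx  (order 1).
h: a_k = 1, 1, 3, -7, 27, -95, 339, …
ICs: h(0) = 1.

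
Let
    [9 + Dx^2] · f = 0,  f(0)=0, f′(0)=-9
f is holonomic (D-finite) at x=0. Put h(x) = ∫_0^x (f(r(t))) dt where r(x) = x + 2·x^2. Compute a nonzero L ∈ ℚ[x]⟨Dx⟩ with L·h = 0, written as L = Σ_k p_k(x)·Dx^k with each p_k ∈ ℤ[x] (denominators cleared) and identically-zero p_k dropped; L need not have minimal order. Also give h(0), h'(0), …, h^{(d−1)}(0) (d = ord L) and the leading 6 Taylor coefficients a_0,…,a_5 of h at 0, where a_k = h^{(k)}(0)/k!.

L = (9 + 108·x + 432·x^2 + 576·x^3)·Dx - 4·Dx^2 + (1 + 4·x)·Dx^3  (order 3).
h: a_k = 0, 0, -9/2, -6, 27/8, 81/5, …
ICs: h(0) = 0, h′(0) = 0, h′′(0) = -9.

f: a_k = 0, -9, 0, 27/2, 0, -243/40, …
Change of var in L_f (x↦r) gives L₀.
h=∫h₀ ⇒ L = L₀·Dx.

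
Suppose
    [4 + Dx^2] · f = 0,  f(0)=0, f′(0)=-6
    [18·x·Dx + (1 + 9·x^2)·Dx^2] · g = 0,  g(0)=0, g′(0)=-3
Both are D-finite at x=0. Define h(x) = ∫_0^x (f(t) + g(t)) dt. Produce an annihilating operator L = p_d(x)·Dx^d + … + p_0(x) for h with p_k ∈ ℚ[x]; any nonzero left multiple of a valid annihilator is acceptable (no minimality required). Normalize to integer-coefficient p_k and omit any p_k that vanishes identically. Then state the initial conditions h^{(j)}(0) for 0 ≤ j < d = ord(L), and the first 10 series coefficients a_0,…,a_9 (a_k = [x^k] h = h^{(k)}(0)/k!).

f: a_k = 0, -6, 0, 4, 0, -4/5, 0, 8/105, 0, -4/945, …
g: a_k = 0, -3, 0, 9, 0, -243/5, 0, 2187/7, 0, -2187, …
f+g: L₀ = lclm(L_f,L_g), ord ≤ 2+2.
Integrate: L := L₀·Dx.
L = (-3744·x + 37584·x^3 + 11664·x^5)·Dx^2 + (-28 + 864·x^2 + 10692·x^4 + 5832·x^6)·Dx^3 + (-936·x + 9396·x^3 + 2916·x^5)·Dx^4 + (-7 + 216·x^2 + 2673·x^4 + 1458·x^6)·Dx^5  (order 5).
h: a_k = 0, 0, -9/2, 0, 13/4, 0, -247/30, 0, 32813/840, 0, …
ICs: h(0) = 0, h′(0) = 0, h′′(0) = -9, h′′′(0) = 0, h′′′′(0) = 78.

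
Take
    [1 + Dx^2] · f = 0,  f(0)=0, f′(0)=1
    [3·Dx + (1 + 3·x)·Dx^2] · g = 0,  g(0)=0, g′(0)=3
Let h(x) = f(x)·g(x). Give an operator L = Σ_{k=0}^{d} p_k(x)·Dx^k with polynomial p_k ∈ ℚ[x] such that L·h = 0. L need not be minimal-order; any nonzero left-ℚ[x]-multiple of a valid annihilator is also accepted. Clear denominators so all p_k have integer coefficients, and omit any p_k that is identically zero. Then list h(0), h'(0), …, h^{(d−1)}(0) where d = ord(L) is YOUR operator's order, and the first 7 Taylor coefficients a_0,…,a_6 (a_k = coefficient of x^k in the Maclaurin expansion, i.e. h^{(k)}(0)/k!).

f: a_k = 0, 1, 0, -1/6, 0, 1/120, 0, …
g: a_k = 0, 3, -9/2, 9, -81/4, 243/5, -243/2, …
f·g: L₀ = L_f ⊗_s L_g, ord ≤ 2·2.
L = (-203 - 222·x - 189·x^2 + 432·x^3 + 324·x^4) + (-84 - 108·x + 648·x^2 + 648·x^3)·Dx + (-208 - 228·x - 54·x^2 + 864·x^3 + 648·x^4)·Dx^2 + (-84 - 108·x + 648·x^2 + 648·x^3)·Dx^3 + (-5 - 6·x + 135·x^2 + 432·x^3 + 324·x^4)·Dx^4  (order 4).
h: a_k = 0, 0, 3, -9/2, 17/2, -39/2, 377/8, …
ICs: h(0) = 0, h′(0) = 0, h′′(0) = 6, h′′′(0) = -27.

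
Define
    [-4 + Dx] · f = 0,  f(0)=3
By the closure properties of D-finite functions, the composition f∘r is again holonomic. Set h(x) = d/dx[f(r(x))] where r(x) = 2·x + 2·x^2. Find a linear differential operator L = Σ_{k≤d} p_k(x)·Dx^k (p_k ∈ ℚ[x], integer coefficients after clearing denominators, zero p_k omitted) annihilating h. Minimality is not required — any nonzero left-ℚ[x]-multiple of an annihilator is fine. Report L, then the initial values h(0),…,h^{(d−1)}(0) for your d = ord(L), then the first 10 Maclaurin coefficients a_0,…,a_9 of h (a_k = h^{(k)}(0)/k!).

L = (10 + 32·x + 32·x^2) + (-1 - 2·x)·Dx  (order 1).
h: a_k = 24, 240, 1344, 5504, 18176, 255488/5, 378880/3, 29462528/105, 59772928/105, 144072704/135, …
ICs: h(0) = 24.

f: a_k = 3, 12, 24, 32, 32, 128/5, 256/15, 1024/105, 512/105, 2048/945, …
Change of var in L_f (x↦r) gives L₀.
Derive L from L₀ (diff closure).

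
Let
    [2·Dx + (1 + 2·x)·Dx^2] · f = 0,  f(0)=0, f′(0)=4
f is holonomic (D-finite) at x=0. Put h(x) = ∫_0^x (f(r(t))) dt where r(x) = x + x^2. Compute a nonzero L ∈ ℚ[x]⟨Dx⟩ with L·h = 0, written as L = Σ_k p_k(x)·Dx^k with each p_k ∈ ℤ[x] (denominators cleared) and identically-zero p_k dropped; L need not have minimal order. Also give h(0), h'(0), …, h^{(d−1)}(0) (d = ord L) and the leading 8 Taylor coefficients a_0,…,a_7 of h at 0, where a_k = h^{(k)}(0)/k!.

f: a_k = 0, 4, -4, 16/3, -8, 64/5, -64/3, 256/7, …
Substitute x→r, Dx→(1/r')Dx; clear ⇒ L₀.
h=∫₀ˣh₀: take L = L₀·Dx.
L = (4·x + 4·x^2)·Dx^2 + (1 + 4·x + 6·x^2 + 4·x^3)·Dx^3  (order 3).
h: a_k = 0, 0, 2, 0, -2/3, 4/5, -8/15, 0, …
ICs: h(0) = 0, h′(0) = 0, h′′(0) = 4.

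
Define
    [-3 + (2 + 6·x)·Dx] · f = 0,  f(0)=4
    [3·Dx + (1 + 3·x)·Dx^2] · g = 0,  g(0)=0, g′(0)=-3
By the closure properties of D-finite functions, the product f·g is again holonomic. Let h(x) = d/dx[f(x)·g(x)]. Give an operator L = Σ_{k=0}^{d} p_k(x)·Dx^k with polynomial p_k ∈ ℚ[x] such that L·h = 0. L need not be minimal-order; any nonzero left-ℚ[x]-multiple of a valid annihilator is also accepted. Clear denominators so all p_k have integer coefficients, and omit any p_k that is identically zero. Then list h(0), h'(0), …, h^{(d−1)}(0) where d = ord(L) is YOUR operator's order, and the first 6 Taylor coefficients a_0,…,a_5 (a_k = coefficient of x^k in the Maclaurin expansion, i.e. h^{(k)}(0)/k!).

f: a_k = 4, 6, -9/2, 27/4, -405/32, 1701/64, …
g: a_k = 0, -3, 9/2, -9, 81/4, -243/5, …
h₀=f·g: eliminate ⇒ L₀, order ≤ 1·2.
Derive L from L₀ (diff closure).
L = 9 + (24 + 72·x)·Dx + (4 + 24·x + 36·x^2)·Dx^2  (order 2).
h: a_k = -12, 0, 27/2, -54, 5751/32, -22599/40, …
ICs: h(0) = -12, h′(0) = 0.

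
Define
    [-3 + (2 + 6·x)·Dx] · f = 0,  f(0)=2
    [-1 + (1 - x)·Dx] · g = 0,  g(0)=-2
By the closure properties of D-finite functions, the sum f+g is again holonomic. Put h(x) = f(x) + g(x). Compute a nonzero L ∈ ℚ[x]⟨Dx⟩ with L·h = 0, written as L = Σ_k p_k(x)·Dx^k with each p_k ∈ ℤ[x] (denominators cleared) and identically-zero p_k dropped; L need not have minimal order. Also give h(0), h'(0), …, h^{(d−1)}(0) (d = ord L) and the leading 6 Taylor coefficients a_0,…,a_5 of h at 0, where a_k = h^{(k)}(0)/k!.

L = (21 + 27·x) + (-17 - 30·x - 81·x^2)·Dx + (-2 + 14·x + 42·x^2 - 54·x^3)·Dx^2  (order 2).
h: a_k = 0, 1, -17/4, 11/8, -533/64, 1445/128, …
ICs: h(0) = 0, h′(0) = 1.

f: a_k = 2, 3, -9/4, 27/8, -405/64, 1701/128, …
g: a_k = -2, -2, -2, -2, -2, -2, …
Sum ⇒ L₀ = lclm(L_f,L_g) in ℚ(x)⟨Dx⟩.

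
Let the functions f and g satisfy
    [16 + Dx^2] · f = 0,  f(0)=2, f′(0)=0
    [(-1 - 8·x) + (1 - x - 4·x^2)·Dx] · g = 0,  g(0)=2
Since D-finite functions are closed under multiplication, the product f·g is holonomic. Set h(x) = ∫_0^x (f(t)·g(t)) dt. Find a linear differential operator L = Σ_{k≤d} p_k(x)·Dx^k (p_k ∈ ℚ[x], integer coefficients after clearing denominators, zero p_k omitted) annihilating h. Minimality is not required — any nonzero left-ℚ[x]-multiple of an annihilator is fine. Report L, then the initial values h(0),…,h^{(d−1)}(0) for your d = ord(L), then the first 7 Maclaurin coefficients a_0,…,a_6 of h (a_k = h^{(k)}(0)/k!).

L = (-8 + 16·x + 64·x^2)·Dx + (2 + 16·x)·Dx^2 + (-1 + x + 4·x^2)·Dx^3  (order 3).
h: a_k = 0, 4, 2, -4, 1, -4/15, 22/9, …
ICs: h(0) = 0, h′(0) = 4, h′′(0) = 4.

f: a_k = 2, 0, -16, 0, 64/3, 0, -512/45, …
g: a_k = 2, 2, 10, 18, 58, 130, 362, …
Product ⇒ symmetric product L₀, ord ≤ 2.
∫: right-multiply L₀ by Dx.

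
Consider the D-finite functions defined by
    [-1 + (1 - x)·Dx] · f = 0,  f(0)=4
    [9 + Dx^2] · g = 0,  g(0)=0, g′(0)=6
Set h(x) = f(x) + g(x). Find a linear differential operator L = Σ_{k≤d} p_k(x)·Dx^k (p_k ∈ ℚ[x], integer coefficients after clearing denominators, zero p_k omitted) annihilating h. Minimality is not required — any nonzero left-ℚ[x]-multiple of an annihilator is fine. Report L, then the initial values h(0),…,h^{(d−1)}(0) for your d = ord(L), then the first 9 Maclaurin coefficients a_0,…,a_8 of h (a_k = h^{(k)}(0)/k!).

L = (135 - 162·x + 81·x^2) + (-99 + 261·x - 243·x^2 + 81·x^3)·Dx + (15 - 18·x + 9·x^2)·Dx^2 + (-11 + 29·x - 27·x^2 + 9·x^3)·Dx^3  (order 3).
h: a_k = 4, 10, 4, -5, 4, 161/20, 4, 877/280, 4, …
ICs: h(0) = 4, h′(0) = 10, h′′(0) = 8.

f: a_k = 4, 4, 4, 4, 4, 4, 4, 4, 4, …
g: a_k = 0, 6, 0, -9, 0, 81/20, 0, -243/280, 0, …
Sum ⇒ L₀ = lclm(L_f,L_g) in ℚ(x)⟨Dx⟩.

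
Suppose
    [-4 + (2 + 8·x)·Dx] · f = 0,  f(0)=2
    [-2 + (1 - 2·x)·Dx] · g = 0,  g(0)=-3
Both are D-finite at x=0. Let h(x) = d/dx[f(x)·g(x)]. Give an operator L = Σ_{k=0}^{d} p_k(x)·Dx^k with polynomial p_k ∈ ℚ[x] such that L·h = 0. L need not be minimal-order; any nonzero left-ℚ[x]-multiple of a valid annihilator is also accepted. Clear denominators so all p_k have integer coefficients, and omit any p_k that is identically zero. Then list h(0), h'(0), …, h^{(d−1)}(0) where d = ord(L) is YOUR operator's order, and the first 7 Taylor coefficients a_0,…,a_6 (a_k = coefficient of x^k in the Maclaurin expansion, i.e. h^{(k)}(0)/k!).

L = (3 + 24·x + 12·x^2) + (-1 - 3·x + 6·x^2 + 8·x^3)·Dx  (order 1).
h: a_k = -24, -72, -288, -528, -2160, -2160, -16128, …
ICs: h(0) = -24.

f: a_k = 2, 4, -4, 8, -20, 56, -168, …
g: a_k = -3, -6, -12, -24, -48, -96, -192, …
h₀=f·g: eliminate ⇒ L₀, order ≤ 1·1.
h=h₀': d/dx-closure on L₀ ⇒ L.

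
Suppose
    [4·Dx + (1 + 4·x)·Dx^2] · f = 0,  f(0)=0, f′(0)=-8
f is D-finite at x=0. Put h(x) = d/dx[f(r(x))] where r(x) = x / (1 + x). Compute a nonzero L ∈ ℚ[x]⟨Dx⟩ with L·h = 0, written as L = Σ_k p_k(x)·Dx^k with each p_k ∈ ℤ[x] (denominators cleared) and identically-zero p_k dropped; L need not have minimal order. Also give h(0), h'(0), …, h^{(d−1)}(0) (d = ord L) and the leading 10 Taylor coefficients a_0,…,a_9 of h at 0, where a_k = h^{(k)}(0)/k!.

L = (6 + 10·x) + (1 + 6·x + 5·x^2)·Dx  (order 1).
h: a_k = -8, 48, -248, 1248, -6248, 31248, -156248, 781248, -3906248, 19531248, …
ICs: h(0) = -8.

f: a_k = 0, -8, 16, -128/3, 128, -2048/5, 4096/3, -32768/7, 16384, -524288/9, …
h₀=f(r): pull back L_f along r ⇒ L₀.
h₀' ⇒ L via d/dx closure of L₀.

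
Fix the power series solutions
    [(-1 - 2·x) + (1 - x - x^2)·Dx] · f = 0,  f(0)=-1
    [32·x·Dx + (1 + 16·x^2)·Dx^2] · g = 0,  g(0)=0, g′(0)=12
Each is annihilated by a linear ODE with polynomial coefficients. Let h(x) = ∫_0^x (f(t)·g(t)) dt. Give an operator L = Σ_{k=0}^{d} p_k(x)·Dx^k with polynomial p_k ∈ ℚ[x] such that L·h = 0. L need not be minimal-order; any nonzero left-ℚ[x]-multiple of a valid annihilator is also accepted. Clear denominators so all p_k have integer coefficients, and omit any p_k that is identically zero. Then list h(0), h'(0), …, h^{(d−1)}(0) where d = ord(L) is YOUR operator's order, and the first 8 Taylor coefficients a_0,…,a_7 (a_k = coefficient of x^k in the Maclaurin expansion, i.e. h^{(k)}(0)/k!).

f: a_k = -1, -1, -2, -3, -5, -8, -13, -21, …
g: a_k = 0, 12, 0, -64, 0, 3072/5, 0, -49152/7, …
h₀=f·g: eliminate ⇒ L₀, order ≤ 1·2.
∫: right-multiply L₀ by Dx.
L = (2 + 32·x + 96·x^2)·Dx + (2 - 28·x + 64·x^2 + 96·x^3)·Dx^2 + (-1 + x - 15·x^2 + 16·x^3 + 16·x^4)·Dx^3  (order 3).
h: a_k = 0, 0, -6, -4, 10, 28/5, -1366/15, -2592/35, …
ICs: h(0) = 0, h′(0) = 0, h′′(0) = -12.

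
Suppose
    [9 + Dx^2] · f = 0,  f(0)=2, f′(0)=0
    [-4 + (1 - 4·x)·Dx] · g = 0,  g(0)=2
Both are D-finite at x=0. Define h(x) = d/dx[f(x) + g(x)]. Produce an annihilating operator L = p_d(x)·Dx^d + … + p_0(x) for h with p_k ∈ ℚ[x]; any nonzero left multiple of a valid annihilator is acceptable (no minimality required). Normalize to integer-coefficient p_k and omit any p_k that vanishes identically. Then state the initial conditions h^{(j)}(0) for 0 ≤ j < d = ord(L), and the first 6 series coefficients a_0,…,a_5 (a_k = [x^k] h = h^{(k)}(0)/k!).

L = (4824 - 1728·x + 3456·x^2) + (-315 + 1476·x - 1296·x^2 + 1728·x^3)·Dx + (536 - 192·x + 384·x^2)·Dx^2 + (-35 + 164·x - 144·x^2 + 192·x^3)·Dx^3  (order 3).
h: a_k = 8, 46, 384, 2075, 10240, 982797/20, …
ICs: h(0) = 8, h′(0) = 46, h′′(0) = 768.

f: a_k = 2, 0, -9, 0, 27/4, 0, …
g: a_k = 2, 8, 32, 128, 512, 2048, …
Sum ⇒ L₀ = lclm(L_f,L_g) in ℚ(x)⟨Dx⟩.
h₀' ⇒ L via d/dx closure of L₀.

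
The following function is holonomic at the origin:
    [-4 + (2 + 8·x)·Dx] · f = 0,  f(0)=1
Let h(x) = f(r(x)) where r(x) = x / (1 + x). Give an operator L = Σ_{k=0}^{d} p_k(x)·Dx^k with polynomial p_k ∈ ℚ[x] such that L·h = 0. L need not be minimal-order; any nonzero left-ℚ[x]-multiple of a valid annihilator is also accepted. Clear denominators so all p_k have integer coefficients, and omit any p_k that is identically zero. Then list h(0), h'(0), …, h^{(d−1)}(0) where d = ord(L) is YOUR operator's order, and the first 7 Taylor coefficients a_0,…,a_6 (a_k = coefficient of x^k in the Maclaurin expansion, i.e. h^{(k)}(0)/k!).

L = -2 + (1 + 6·x + 5·x^2)·Dx  (order 1).
h: a_k = 1, 2, -4, 10, -30, 102, -376, …
ICs: h(0) = 1.

f: a_k = 1, 2, -2, 4, -10, 28, -84, …
L₀ from L_f via x↦r, Dx↦r'^{-1}Dx.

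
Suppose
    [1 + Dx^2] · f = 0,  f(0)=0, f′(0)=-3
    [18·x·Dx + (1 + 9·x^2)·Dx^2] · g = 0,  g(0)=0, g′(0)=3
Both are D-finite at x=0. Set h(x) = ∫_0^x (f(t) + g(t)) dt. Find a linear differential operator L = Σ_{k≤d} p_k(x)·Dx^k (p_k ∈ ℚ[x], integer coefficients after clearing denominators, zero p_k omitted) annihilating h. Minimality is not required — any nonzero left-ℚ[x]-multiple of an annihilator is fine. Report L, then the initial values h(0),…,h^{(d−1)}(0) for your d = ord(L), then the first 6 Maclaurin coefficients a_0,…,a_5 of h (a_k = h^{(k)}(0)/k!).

f: a_k = 0, -3, 0, 1/2, 0, -1/40, …
g: a_k = 0, 3, 0, -9, 0, 243/5, …
f+g: L₀ = lclm(L_f,L_g), ord ≤ 2+2.
h=∫₀ˣh₀: take L = L₀·Dx.
L = (-1926·x + 17820·x^3 + 1458·x^5)·Dx^2 + (-17 + 351·x^2 + 4617·x^4 + 729·x^6)·Dx^3 + (-1926·x + 17820·x^3 + 1458·x^5)·Dx^4 + (-17 + 351·x^2 + 4617·x^4 + 729·x^6)·Dx^5  (order 5).
h: a_k = 0, 0, 0, 0, -17/8, 0, …
ICs: h(0) = 0, h′(0) = 0, h′′(0) = 0, h′′′(0) = 0, h′′′′(0) = -51.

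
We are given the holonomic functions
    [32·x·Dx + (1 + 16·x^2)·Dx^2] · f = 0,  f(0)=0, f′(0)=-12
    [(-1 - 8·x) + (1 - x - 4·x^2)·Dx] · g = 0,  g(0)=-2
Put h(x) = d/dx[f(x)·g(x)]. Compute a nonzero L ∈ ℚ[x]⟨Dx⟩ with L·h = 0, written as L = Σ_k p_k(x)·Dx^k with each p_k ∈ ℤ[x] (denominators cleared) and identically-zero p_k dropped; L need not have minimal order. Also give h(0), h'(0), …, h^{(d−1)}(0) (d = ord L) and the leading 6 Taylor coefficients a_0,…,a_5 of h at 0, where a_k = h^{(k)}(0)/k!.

f: a_k = 0, -12, 0, 64, 0, -3072/5, …
g: a_k = -2, -2, -10, -18, -58, -130, …
f·g: L₀ = L_f ⊗_s L_g, ord ≤ 2·1.
h₀' ⇒ L via d/dx closure of L₀.
L = (-16 + 3072·x^2 + 6144·x^3 + 36864·x^4) + (7 + 64·x + 48·x^2 + 256·x^3 + 6144·x^4 + 24576·x^5)·Dx + (-1 - 3·x - 56·x^2 + 16·x^3 - 448·x^4 + 1024·x^5 + 3072·x^6)·Dx^2  (order 2).
h: a_k = 24, 48, -24, 352, 6424, 49104/5, …
ICs: h(0) = 24, h′(0) = 48.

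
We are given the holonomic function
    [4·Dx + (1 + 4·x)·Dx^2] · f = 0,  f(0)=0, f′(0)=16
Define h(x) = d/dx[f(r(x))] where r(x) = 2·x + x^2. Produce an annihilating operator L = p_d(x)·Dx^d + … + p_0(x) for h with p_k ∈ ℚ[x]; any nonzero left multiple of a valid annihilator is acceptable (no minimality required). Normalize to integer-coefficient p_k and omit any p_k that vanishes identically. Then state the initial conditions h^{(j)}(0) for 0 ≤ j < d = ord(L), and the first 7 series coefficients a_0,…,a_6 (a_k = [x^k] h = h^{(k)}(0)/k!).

f: a_k = 0, 16, -32, 256/3, -256, 4096/5, -8192/3, …
Change of var in L_f (x↦r) gives L₀.
Derive L from L₀ (diff closure).
L = (7 + 8·x + 4·x^2) + (1 + 9·x + 12·x^2 + 4·x^3)·Dx  (order 1).
h: a_k = 32, -224, 1664, -12416, 92672, -691712, 5163008, …
ICs: h(0) = 32.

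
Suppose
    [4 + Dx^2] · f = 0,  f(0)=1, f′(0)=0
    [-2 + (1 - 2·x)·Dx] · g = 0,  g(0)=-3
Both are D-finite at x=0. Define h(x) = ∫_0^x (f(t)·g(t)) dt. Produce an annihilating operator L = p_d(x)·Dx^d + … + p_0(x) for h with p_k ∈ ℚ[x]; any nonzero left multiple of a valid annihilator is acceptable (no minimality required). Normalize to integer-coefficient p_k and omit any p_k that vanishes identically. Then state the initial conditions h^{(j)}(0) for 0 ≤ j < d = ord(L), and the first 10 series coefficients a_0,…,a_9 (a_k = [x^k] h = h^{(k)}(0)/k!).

f: a_k = 1, 0, -2, 0, 2/3, 0, -4/45, 0, 2/315, 0, …
g: a_k = -3, -6, -12, -24, -48, -96, -192, -384, -768, -1536, …
f·g: L₀ = L_f ⊗_s L_g, ord ≤ 2·1.
h=∫₀ˣh₀: take L = L₀·Dx.
L = (-4 + 8·x)·Dx + 4·Dx^2 + (-1 + 2·x)·Dx^3  (order 3).
h: a_k = 0, -3, -3, -2, -3, -26/5, -26/3, -1556/105, -389/15, -8714/189, …
ICs: h(0) = 0, h′(0) = -3, h′′(0) = -6.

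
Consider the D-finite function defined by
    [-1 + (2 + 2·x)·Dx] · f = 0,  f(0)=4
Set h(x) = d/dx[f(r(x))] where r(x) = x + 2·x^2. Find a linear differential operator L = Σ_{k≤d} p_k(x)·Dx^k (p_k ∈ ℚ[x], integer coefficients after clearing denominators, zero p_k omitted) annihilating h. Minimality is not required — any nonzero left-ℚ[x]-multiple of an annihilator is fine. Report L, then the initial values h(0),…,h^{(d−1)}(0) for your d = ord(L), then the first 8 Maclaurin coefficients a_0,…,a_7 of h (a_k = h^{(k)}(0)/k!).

f: a_k = 4, 2, -1/2, 1/4, -5/32, 7/64, -21/256, 33/512, …
L₀ from L_f via x↦r, Dx↦r'^{-1}Dx.
Differentiate: ansatz ord ≤ ord L₀ ⇒ L.
L = 7 + (-2 - 10·x - 12·x^2 - 16·x^3)·Dx  (order 1).
h: a_k = 2, 7, -21/4, -21/8, 595/64, -567/128, -5537/512, 17843/1024, …
ICs: h(0) = 2.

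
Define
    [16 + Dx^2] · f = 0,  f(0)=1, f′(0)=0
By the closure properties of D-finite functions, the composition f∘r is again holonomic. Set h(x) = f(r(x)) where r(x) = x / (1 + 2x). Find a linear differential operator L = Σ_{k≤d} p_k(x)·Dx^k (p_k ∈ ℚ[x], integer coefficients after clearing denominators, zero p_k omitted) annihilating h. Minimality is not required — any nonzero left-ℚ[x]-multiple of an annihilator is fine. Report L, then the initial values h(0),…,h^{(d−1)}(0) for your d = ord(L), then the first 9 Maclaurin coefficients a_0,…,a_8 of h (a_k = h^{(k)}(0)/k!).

L = 16 + (4 + 24·x + 48·x^2 + 32·x^3)·Dx + (1 + 8·x + 24·x^2 + 32·x^3 + 16·x^4)·Dx^2  (order 2).
h: a_k = 1, 0, -8, 32, -256/3, 512/3, -9856/45, -512/5, 602624/315, …
ICs: h(0) = 1, h′(0) = 0.

f: a_k = 1, 0, -8, 0, 32/3, 0, -256/45, 0, 512/315, …
Substitute x→r, Dx→(1/r')Dx; clear ⇒ L₀.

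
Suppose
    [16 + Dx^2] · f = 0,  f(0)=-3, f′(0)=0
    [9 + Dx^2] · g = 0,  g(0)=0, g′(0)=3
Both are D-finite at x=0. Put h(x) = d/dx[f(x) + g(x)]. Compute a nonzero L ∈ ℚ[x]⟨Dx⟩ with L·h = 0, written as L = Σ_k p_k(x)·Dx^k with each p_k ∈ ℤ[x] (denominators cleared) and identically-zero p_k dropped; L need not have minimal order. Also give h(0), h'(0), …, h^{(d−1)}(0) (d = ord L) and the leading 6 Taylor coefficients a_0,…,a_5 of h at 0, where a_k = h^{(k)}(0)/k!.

L = 144 + 25·Dx^2 + Dx^4  (order 4).
h: a_k = 3, 48, -27/2, -128, 81/8, 512/5, …
ICs: h(0) = 3, h′(0) = 48, h′′(0) = -27, h′′′(0) = -768.

f: a_k = -3, 0, 24, 0, -32, 0, …
g: a_k = 0, 3, 0, -9/2, 0, 81/40, …
f+g: L₀ = lclm(L_f,L_g), ord ≤ 2+2.
Differentiate: ansatz ord ≤ ord L₀ ⇒ L.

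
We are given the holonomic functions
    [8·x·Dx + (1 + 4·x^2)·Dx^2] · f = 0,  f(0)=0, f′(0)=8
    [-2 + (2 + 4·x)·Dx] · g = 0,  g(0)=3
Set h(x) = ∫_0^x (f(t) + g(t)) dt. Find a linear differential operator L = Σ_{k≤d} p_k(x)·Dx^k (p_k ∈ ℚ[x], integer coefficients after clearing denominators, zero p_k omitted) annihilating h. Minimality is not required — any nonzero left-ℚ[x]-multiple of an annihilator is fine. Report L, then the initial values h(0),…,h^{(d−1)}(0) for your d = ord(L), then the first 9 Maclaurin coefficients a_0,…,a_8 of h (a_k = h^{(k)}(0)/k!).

L = (-8 - 40·x + 96·x^2 + 96·x^3)·Dx^2 + (-11 - 32·x + 40·x^2 + 384·x^3 + 336·x^4)·Dx^3 + (-1 + 6·x + 24·x^2 + 48·x^3 + 112·x^4 + 96·x^5)·Dx^4  (order 4).
h: a_k = 0, 3, 11/2, -1/2, -55/24, -3/8, 1129/240, -9/16, -7499/896, …
ICs: h(0) = 0, h′(0) = 3, h′′(0) = 11, h′′′(0) = -3.

f: a_k = 0, 8, 0, -32/3, 0, 128/5, 0, -512/7, 0, …
g: a_k = 3, 3, -3/2, 3/2, -15/8, 21/8, -63/16, 99/16, -1287/128, …
f+g: L₀ = lclm(L_f,L_g), ord ≤ 2+1.
∫: right-multiply L₀ by Dx.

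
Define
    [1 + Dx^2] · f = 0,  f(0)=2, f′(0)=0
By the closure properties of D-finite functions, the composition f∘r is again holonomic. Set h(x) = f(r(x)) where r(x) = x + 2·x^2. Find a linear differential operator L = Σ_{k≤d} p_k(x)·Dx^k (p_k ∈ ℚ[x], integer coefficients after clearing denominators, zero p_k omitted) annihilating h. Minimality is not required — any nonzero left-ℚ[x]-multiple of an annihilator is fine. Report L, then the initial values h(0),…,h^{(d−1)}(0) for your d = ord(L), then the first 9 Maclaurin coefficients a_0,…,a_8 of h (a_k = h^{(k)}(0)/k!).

L = (1 + 12·x + 48·x^2 + 64·x^3) - 4·Dx + (1 + 4·x)·Dx^2  (order 2).
h: a_k = 2, 0, -1, -4, -47/12, 2/3, 719/360, 79/30, 23521/20160, …
ICs: h(0) = 2, h′(0) = 0.

f: a_k = 2, 0, -1, 0, 1/12, 0, -1/360, 0, 1/20160, …
h₀=f(r): pull back L_f along r ⇒ L₀.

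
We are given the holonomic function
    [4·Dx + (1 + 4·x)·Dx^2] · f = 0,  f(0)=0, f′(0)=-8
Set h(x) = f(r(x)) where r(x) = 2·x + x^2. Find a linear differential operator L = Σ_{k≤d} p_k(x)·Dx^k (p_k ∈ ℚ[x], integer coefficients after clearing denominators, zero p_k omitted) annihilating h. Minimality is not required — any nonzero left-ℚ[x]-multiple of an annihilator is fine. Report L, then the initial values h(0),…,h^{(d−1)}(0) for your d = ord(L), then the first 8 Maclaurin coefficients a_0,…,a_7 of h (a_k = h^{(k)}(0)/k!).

L = (7 + 8·x + 4·x^2)·Dx + (1 + 9·x + 12·x^2 + 4·x^3)·Dx^2  (order 2).
h: a_k = 0, -16, 56, -832/3, 1552, -46336/5, 172928/3, -2581504/7, …
ICs: h(0) = 0, h′(0) = -16.

f: a_k = 0, -8, 16, -128/3, 128, -2048/5, 4096/3, -32768/7, …
Substitute x→r, Dx→(1/r')Dx; clear ⇒ L₀.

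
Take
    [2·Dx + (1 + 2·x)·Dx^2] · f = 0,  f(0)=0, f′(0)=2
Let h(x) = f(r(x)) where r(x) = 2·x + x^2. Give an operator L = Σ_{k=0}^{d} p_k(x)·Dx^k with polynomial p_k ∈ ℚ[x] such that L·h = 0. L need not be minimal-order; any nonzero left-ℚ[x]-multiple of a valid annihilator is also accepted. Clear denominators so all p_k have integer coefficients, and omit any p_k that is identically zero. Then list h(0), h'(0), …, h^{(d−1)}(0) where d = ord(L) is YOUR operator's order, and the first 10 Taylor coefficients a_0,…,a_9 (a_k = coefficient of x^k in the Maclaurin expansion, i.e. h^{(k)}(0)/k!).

L = (3 + 4·x + 2·x^2)·Dx + (1 + 5·x + 6·x^2 + 2·x^3)·Dx^2  (order 2).
h: a_k = 0, 4, -6, 40/3, -34, 464/5, -264, 5408/7, -2308, 63040/9, …
ICs: h(0) = 0, h′(0) = 4.

f: a_k = 0, 2, -2, 8/3, -4, 32/5, -32/3, 128/7, -32, 512/9, …
h₀=f(r): pull back L_f along r ⇒ L₀.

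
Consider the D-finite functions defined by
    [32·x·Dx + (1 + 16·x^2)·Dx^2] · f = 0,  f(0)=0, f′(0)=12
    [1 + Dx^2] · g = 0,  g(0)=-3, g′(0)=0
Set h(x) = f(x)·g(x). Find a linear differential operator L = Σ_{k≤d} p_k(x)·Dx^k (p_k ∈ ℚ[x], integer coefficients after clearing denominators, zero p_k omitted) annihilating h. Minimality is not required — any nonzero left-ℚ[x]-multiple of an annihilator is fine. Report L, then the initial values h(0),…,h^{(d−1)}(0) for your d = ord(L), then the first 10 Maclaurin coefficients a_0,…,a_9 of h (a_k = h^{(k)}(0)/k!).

L = (1105 + 51776·x^2 + 22016·x^4 + 16384·x^6 + 65536·x^8) + (2112·x + 35840·x^3 + 49152·x^5 + 262144·x^7)·Dx + (1122 + 52352·x^2 + 27648·x^4 + 32768·x^6 + 131072·x^8)·Dx^2 + (2112·x + 35840·x^3 + 49152·x^5 + 262144·x^7)·Dx^3 + (17 + 576·x^2 + 5632·x^4 + 16384·x^6 + 65536·x^8)·Dx^4  (order 4).
h: a_k = 0, -36, 0, 210, 0, -19407/10, 0, 3079271/140, 0, -916452227/3360, …
ICs: h(0) = 0, h′(0) = -36, h′′(0) = 0, h′′′(0) = 1260.

f: a_k = 0, 12, 0, -64, 0, 3072/5, 0, -49152/7, 0, 262144/3, …
g: a_k = -3, 0, 3/2, 0, -1/8, 0, 1/240, 0, -1/13440, 0, …
Product ⇒ symmetric product L₀, ord ≤ 4.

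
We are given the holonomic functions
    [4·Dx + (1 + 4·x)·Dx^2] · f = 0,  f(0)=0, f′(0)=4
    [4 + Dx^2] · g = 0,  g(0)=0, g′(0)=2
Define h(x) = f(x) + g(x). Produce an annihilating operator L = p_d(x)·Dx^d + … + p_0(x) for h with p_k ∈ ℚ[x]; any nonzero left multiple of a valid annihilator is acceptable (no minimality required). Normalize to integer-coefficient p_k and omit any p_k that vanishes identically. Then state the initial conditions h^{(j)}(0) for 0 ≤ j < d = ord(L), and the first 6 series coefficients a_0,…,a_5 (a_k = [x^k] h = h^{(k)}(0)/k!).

f: a_k = 0, 4, -8, 64/3, -64, 1024/5, …
g: a_k = 0, 2, 0, -4/3, 0, 4/15, …
Weyl lclm of L_f,L_g ⇒ L₀ (ord ≤ 4).
L = (400 + 128·x + 256·x^2)·Dx + (36 + 176·x + 192·x^2 + 256·x^3)·Dx^2 + (100 + 32·x + 64·x^2)·Dx^3 + (9 + 44·x + 48·x^2 + 64·x^3)·Dx^4  (order 4).
h: a_k = 0, 6, -8, 20, -64, 3076/15, …
ICs: h(0) = 0, h′(0) = 6, h′′(0) = -16, h′′′(0) = 120.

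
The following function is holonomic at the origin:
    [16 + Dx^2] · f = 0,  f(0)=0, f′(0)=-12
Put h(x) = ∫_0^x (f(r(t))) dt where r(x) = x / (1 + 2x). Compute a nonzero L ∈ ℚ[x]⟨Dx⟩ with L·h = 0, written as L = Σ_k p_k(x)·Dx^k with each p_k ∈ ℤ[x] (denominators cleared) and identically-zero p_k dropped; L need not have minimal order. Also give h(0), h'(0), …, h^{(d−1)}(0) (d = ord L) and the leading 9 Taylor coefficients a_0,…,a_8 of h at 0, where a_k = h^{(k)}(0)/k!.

f: a_k = 0, -12, 0, 32, 0, -128/5, 0, 1024/105, 0, …
f∘r: x↦r, Dx↦Dx/r' in L_f ⇒ L₀.
h=∫₀ˣh₀: take L = L₀·Dx.
L = 16·Dx + (4 + 24·x + 48·x^2 + 32·x^3)·Dx^2 + (1 + 8·x + 24·x^2 + 32·x^3 + 16·x^4)·Dx^3  (order 3).
h: a_k = 0, 0, -6, 8, -4, -96/5, 1376/15, -1920/7, 70688/105, …
ICs: h(0) = 0, h′(0) = 0, h′′(0) = -12.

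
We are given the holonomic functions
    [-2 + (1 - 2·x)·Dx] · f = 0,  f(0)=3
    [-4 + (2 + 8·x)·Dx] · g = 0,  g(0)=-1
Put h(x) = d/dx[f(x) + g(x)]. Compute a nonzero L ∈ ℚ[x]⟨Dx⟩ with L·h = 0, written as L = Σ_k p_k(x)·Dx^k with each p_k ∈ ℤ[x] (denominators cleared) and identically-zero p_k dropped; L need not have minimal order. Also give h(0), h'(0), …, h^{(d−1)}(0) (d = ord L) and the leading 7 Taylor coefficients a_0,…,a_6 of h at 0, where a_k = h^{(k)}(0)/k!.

L = (-16 - 16·x) + (-2 - 40·x - 56·x^2)·Dx + (1 + 4·x - 4·x^2 - 16·x^3)·Dx^2  (order 2).
h: a_k = 4, 28, 60, 232, 340, 1656, 840, …
ICs: h(0) = 4, h′(0) = 28.

f: a_k = 3, 6, 12, 24, 48, 96, 192, …
g: a_k = -1, -2, 2, -4, 10, -28, 84, …
f+g: L₀ = lclm(L_f,L_g), ord ≤ 1+1.
h₀' ⇒ L via d/dx closure of L₀.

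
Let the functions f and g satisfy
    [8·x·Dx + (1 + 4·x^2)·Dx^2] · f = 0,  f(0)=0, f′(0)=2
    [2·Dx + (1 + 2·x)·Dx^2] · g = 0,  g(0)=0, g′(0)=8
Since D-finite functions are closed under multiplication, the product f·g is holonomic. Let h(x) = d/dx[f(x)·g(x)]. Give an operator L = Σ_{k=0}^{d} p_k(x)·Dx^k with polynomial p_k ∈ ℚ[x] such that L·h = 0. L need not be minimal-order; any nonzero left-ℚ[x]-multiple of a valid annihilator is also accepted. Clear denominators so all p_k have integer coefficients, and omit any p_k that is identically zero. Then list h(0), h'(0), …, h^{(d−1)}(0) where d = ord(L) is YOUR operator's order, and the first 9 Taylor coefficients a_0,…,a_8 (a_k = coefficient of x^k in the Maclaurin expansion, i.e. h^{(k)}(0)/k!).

f: a_k = 0, 2, 0, -8/3, 0, 32/5, 0, -128/7, 0, …
g: a_k = 0, 8, -8, 32/3, -16, 128/5, -128/3, 512/7, -128, …
h₀=f·g: eliminate ⇒ L₀, order ≤ 2·2.
h=h₀': d/dx-closure on L₀ ⇒ L.
L = (192 + 704·x + 2560·x^2 + 9984·x^3 + 15360·x^4 + 13312·x^5 + 4096·x^7) + (72 + 992·x + 4928·x^2 + 15488·x^3 + 34816·x^4 + 47616·x^5 + 35840·x^6 + 6144·x^7 + 14336·x^8)·Dx + (24 + 256·x + 1536·x^2 + 4992·x^3 + 11520·x^4 + 19968·x^5 + 24576·x^6 + 18432·x^7 + 6144·x^8 + 8192·x^9)·Dx^2 + (5 + 36·x + 148·x^2 + 448·x^3 + 1056·x^4 + 1920·x^5 + 2688·x^6 + 3072·x^7 + 2304·x^8 + 1024·x^9 + 1024·x^10)·Dx^3  (order 3).
h: a_k = 0, 32, -48, 0, -160/3, 6656/15, -9856/15, 0, -30976/35, …
ICs: h(0) = 0, h′(0) = 32, h′′(0) = -96.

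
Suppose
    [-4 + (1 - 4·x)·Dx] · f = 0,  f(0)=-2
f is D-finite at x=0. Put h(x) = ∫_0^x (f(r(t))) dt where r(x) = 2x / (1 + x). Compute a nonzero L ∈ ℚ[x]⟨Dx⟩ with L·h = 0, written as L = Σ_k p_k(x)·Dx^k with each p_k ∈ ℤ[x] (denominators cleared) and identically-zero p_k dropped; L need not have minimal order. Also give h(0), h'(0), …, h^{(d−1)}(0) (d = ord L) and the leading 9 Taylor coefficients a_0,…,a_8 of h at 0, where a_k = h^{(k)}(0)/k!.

f: a_k = -2, -8, -32, -128, -512, -2048, -8192, -32768, -131072, …
f∘r: x↦r, Dx↦Dx/r' in L_f ⇒ L₀.
h=∫h₀ ⇒ L = L₀·Dx.
L = 8·Dx + (-1 + 6·x + 7·x^2)·Dx^2  (order 2).
h: a_k = 0, -2, -8, -112/3, -196, -5488/5, -19208/3, -38416, -235298, …
ICs: h(0) = 0, h′(0) = -2.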